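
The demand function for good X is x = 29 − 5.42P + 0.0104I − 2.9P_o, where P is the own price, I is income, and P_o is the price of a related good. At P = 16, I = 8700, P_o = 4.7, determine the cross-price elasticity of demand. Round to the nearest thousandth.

At the given point, x = 29 − 5.42(16) + 0.0104(8700) − 2.9(4.7) = 29 − 86.72 + 90.48 − 13.63 = 19.13.
∂x/∂P_o = −2.9, so E_xy = -2.9·(4.7/19.13) ≈ -0.712.
E_xy < 0: the goods are complements.

-0.712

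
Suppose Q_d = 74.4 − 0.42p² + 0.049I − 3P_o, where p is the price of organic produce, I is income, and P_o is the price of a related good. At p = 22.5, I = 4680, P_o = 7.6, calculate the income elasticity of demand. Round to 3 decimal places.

Q_d = 74.4 − 0.42(22.5)² + 0.049(4680) − 3(7.6) = 74.4 − 212.625 + 229.32 − 22.8 = 68.295.
∂Q_d/∂I = +0.049, so E_I = 0.049·(4680/68.295) ≈ 3.358.
E_I > 1: normal good (luxury).

3.358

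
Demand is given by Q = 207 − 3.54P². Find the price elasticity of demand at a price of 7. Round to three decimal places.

At P = 7, Q = 33.54.
dQ/dP = −2·3.54·P = −49.56.
Point elasticity E = (dQ/dP)·(P/Q) = -49.56 × 7/33.54 ≈ -10.343.
|E| > 1, so demand is elastic at this price.

-10.343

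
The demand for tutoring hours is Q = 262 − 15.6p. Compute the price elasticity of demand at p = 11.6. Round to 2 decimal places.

At p = 11.6, Q = 81.04.
dQ/dp = −15.6.
Point elasticity E = (dQ/dp)·(p/Q) = -15.6 × 11.6/81.04 ≈ -2.23.
|E| > 1, so demand is elastic at this price.

-2.23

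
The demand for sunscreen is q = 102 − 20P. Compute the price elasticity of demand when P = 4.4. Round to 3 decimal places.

At P = 4.4, q = 14.
dq/dP = −20.
Point elasticity E = (dq/dP)·(P/q) = -20 × 4.4/14 ≈ -6.286.
|E| > 1, so demand is elastic at this price.

-6.286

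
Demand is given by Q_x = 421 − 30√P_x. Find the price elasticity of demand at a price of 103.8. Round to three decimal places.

At P_x = 103.8, Q_x = 115.3531.
dQ_x/dP_x = −30/(2√P_x) = −30/(2·10.1882).
Point elasticity E = (dQ_x/dP_x)·(P_x/Q_x) = -1.4723 × 103.8/115.3531 ≈ -1.325.
|E| > 1, so demand is elastic at this price.

-1.325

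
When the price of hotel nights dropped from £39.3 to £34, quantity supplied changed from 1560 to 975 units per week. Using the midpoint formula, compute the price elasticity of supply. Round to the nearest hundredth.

3.19

%Δq = (975 − 1560)/[(1560 + 975)/2] = -585/1267.5 ≈ -0.4615.
%ΔP = (34 − 39.3)/[(39.3 + 34)/2] = -5.3/36.65 ≈ -0.1446.
Arc elasticity E = %Δq/%ΔP ≈ -0.4615/-0.1446 ≈ 3.19.
|E| > 1: supply is elastic over this range.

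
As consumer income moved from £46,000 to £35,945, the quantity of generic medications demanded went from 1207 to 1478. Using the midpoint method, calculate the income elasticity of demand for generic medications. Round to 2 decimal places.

-0.82

%ΔQ = (1478 − 1207)/[(1207+1478)/2] = 271/1342.5 ≈ 0.2019.
%ΔI = (35,945 − 46,000)/[(46,000+35,945)/2] = -10055/40972.5 ≈ -0.2454.
E_I = %ΔQ/%ΔI ≈ -0.82.
E_I < 0: inferior good.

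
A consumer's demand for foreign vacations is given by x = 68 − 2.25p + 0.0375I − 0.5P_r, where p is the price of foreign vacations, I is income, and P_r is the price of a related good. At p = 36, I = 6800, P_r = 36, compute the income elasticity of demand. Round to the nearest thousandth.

1.138

Evaluating quantity at (p, I, P_r) gives x = 68 − 2.25(36) + 0.0375(6800) − 0.5(36) = 68 − 81 + 255 − 18 = 224.
∂x/∂I = +0.0375, so E_I = 0.0375·(6800/224) ≈ 1.138.
E_I > 1: normal good (luxury).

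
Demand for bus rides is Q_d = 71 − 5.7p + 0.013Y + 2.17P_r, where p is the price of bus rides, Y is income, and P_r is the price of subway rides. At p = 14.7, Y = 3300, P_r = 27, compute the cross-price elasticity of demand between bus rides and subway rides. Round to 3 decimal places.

0.661

At the given point, Q_d = 71 − 5.7(14.7) + 0.013(3300) + 2.17(27) = 71 − 83.79 + 42.9 + 58.59 = 88.7.
∂Q_d/∂P_r = +2.17, so E_xy = 2.17·(27/88.7) ≈ 0.661.
E_xy > 0: the goods are substitutes.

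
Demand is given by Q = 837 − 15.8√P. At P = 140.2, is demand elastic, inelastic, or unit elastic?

At P = 140.2, Q = 649.9184.
dQ/dP = −15.8/(2√P) = −15.8/(2·11.8406).
Point elasticity E = (dQ/dP)·(P/Q) = -0.6672 × 140.2/649.9184 ≈ -0.144.
|E| ≈ 0.144 < 1, so demand is inelastic.

inelastic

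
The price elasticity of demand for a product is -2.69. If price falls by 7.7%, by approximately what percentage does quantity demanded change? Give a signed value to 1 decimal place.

%ΔQ ≈ E × %ΔP = (-2.69) × (-7.7%) ≈ 20.7%.

20.7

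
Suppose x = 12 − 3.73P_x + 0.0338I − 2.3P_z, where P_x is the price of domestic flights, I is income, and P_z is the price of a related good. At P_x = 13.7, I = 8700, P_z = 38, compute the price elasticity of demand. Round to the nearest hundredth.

Evaluating quantity at (P_x, I, P_z) gives x = 12 − 3.73(13.7) + 0.0338(8700) − 2.3(38) = 12 − 51.101 + 294.06 − 87.4 = 167.559.
∂x/∂P_x = −3.73, so E_p = (−3.73)·(13.7/167.559) ≈ -0.30.
|E_p| < 1: demand is inelastic.

-0.30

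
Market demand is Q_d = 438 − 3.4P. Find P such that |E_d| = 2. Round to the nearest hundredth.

85.88

Set −bP/(a − bP) = −2 ⇒ bP = 2(a − bP) ⇒ bP(1+2) = 2·a.
P = 2·438/(3.4·3) ≈ 85.88.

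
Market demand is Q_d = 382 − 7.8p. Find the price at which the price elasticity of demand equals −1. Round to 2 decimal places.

24.49

For linear demand Q_d = a − bp, E = −bp/(a − bp). |E| = 1 ⇒ bp = a − bp ⇒ p = a/(2b).
p = 382/(2·7.8) ≈ 24.49.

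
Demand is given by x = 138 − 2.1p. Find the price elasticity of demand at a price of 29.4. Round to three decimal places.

At p = 29.4, x = 76.26.
dx/dp = −2.1.
Point elasticity E = (dx/dp)·(p/x) = -2.1 × 29.4/76.26 ≈ -0.810.
|E| < 1, so demand is inelastic at this price.

-0.810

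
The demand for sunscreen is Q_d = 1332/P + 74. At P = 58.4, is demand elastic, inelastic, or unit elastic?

At P = 58.4, Q_d = 96.8082.
dQ_d/dP = −1332/P² = −0.3906.
Point elasticity E = (dQ_d/dP)·(P/Q_d) = -0.3906 × 58.4/96.8082 ≈ -0.236.
|E| ≈ 0.236 < 1, so demand is inelastic.

inelastic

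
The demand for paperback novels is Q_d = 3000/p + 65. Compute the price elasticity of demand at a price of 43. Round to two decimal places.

At p = 43, Q_d = 134.7674.
dQ_d/dp = −3000/p² = −1.6225.
Point elasticity E = (dQ_d/dp)·(p/Q_d) = -1.6225 × 43/134.7674 ≈ -0.52.
|E| < 1, so demand is inelastic at this price.

-0.52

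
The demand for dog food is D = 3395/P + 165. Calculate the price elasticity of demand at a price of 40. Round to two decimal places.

-0.34

At P = 40, D = 249.875.
dD/dP = −3395/P² = −2.1219.
Point elasticity E = (dD/dP)·(P/D) = -2.1219 × 40/249.875 ≈ -0.34.
|E| < 1, so demand is inelastic at this price.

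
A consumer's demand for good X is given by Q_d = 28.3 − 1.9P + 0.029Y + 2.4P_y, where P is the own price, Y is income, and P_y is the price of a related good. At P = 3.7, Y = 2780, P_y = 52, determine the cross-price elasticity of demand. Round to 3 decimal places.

At the given point, Q_d = 28.3 − 1.9(3.7) + 0.029(2780) + 2.4(52) = 28.3 − 7.03 + 80.62 + 124.8 = 226.69.
∂Q_d/∂P_y = +2.4, so E_xy = 2.4·(52/226.69) ≈ 0.551.
E_xy > 0: the goods are substitutes.

0.551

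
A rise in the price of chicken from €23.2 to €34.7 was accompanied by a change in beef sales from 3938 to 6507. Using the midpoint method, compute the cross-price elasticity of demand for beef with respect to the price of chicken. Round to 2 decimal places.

1.24

%ΔQ_x = (6507 − 3938)/[(3938+6507)/2] = 2569/5222.5 ≈ 0.4919.
%ΔP_y = (34.7 − 23.2)/[(23.2+34.7)/2] ≈ 0.3972.
E_xy = 0.4919/0.3972 ≈ 1.24.
E_xy > 0, so beef and chicken are substitutes.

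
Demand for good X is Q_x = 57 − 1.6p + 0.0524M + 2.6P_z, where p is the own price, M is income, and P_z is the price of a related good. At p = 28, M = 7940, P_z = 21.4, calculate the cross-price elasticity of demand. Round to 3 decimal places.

First evaluate Q_x: 57 − 1.6(28) + 0.0524(7940) + 2.6(21.4) = 57 − 44.8 + 416.056 + 55.64 = 483.896.
∂Q_x/∂P_z = +2.6, so E_xy = 2.6·(21.4/483.896) ≈ 0.115.
E_xy > 0: the goods are substitutes.

0.115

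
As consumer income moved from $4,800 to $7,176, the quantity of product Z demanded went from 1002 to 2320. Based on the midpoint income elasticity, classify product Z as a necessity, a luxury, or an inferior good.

%ΔQ = (2320 − 1002)/[(1002+2320)/2] = 1318/1661 ≈ 0.7935.
%ΔY = (7,176 − 4,800)/[(4,800+7,176)/2] = 2376/5988 ≈ 0.3968.
E_I = %ΔQ/%ΔY ≈ 2.000.
E_I > 1: normal good (luxury).

luxury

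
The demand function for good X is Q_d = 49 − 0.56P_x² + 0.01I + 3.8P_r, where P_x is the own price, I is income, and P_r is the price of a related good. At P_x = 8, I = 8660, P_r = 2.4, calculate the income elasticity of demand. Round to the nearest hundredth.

At the given point, Q_d = 49 − 0.56(8)² + 0.01(8660) + 3.8(2.4) = 49 − 35.84 + 86.6 + 9.12 = 108.88.
∂Q_d/∂I = +0.01, so E_I = 0.01·(8660/108.88) ≈ 0.80.
E_I ∈ (0,1): normal good (necessity).

0.80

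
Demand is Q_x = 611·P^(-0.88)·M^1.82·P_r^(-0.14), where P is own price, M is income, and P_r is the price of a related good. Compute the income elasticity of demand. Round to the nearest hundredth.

1.82

For a Cobb–Douglas (constant-elasticity) form Q_x = A·M^α·…, the elasticity with respect to M equals the exponent α at every point.
Here the exponent on M is 1.82, so the income elasticity of demand is 1.82.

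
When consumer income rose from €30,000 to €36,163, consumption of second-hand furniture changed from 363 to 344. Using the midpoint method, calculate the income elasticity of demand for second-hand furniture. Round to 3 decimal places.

-0.289

%ΔQ = (344 − 363)/[(363+344)/2] = -19/353.5 ≈ -0.0537.
%ΔI = (36,163 − 30,000)/[(30,000+36,163)/2] = 6163/33081.5 ≈ 0.1863.
E_I = %ΔQ/%ΔI ≈ -0.289.
E_I < 0: inferior good.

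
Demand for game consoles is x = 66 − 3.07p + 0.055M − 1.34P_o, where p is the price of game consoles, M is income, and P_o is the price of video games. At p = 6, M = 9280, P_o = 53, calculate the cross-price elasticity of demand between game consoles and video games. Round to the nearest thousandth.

Evaluating quantity at (p, M, P_o) gives x = 66 − 3.07(6) + 0.055(9280) − 1.34(53) = 66 − 18.42 + 510.4 − 71.02 = 486.96.
∂x/∂P_o = −1.34, so E_xy = -1.34·(53/486.96) ≈ -0.146.
E_xy < 0: the goods are complements.

-0.146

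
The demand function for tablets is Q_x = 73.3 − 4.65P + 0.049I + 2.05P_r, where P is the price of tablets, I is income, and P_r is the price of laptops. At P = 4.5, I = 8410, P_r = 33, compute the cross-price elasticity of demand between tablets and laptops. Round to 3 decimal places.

0.127

Substituting, Q_x = 73.3 − 4.65(4.5) + 0.049(8410) + 2.05(33) = 73.3 − 20.925 + 412.09 + 67.65 = 532.115.
∂Q_x/∂P_r = +2.05, so E_xy = 2.05·(33/532.115) ≈ 0.127.
E_xy > 0: the goods are substitutes.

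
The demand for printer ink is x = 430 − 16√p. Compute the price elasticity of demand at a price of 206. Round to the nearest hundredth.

At p = 206, x = 200.3568.
dx/dp = −16/(2√p) = −16/(2·14.3527).
Point elasticity E = (dx/dp)·(p/x) = -0.5574 × 206/200.3568 ≈ -0.57.
|E| < 1, so demand is inelastic at this price.

-0.57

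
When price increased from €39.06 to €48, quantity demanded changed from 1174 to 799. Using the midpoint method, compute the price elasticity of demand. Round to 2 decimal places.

-1.85

%ΔQ = (799 − 1174)/[(1174 + 799)/2] = -375/986.5 ≈ -0.3801.
%ΔP = (48 − 39.06)/[(39.06 + 48)/2] = 8.94/43.53 ≈ 0.2054.
Arc elasticity E = %ΔQ/%ΔP ≈ -0.3801/0.2054 ≈ -1.85.
|E| > 1: demand is elastic over this range.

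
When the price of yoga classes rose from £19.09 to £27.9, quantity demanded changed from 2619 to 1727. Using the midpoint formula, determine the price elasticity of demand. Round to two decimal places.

%ΔQ = (1727 − 2619)/[(2619 + 1727)/2] = -892/2173 ≈ -0.4105.
%Δp = (27.9 − 19.09)/[(19.09 + 27.9)/2] = 8.81/23.495 ≈ 0.3750.
Arc elasticity E = %ΔQ/%Δp ≈ -0.4105/0.3750 ≈ -1.09.
|E| > 1: demand is elastic over this range.

-1.09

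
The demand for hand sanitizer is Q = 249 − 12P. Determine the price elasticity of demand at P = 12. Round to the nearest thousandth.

-1.371

At P = 12, Q = 105.
dQ/dP = −12.
Point elasticity E = (dQ/dP)·(P/Q) = -12 × 12/105 ≈ -1.371.
|E| > 1, so demand is elastic at this price.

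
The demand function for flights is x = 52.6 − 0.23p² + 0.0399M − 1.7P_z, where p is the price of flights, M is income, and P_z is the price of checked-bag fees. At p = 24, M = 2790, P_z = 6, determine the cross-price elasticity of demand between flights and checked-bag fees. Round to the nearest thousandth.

x = 52.6 − 0.23(24)² + 0.0399(2790) − 1.7(6) = 52.6 − 132.48 + 111.321 − 10.2 = 21.241.
∂x/∂P_z = −1.7, so E_xy = -1.7·(6/21.241) ≈ -0.480.
E_xy < 0: the goods are complements.

-0.480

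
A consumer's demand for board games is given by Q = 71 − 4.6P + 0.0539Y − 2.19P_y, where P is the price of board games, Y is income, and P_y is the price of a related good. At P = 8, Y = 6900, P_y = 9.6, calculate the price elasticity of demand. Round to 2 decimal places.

-0.10

Q = 71 − 4.6(8) + 0.0539(6900) − 2.19(9.6) = 71 − 36.8 + 371.91 − 21.024 = 385.086.
∂Q/∂P = −4.6, so E_p = (−4.6)·(8/385.086) ≈ -0.10.
|E_p| < 1: demand is inelastic.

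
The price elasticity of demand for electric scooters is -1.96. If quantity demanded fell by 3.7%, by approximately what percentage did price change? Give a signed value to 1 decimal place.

1.9

%ΔQ ≈ E × %ΔP ⇒ %ΔP = %ΔQ / E = (-3.7%)/(-1.96) ≈ 1.9%.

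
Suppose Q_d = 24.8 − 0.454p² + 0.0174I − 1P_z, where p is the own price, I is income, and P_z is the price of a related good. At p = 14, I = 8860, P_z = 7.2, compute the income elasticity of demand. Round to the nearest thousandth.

1.862

Evaluating quantity at (p, I, P_z) gives Q_d = 24.8 − 0.454(14)² + 0.0174(8860) − 1(7.2) = 24.8 − 88.984 + 154.164 − 7.2 = 82.78.
∂Q_d/∂I = +0.0174, so E_I = 0.0174·(8860/82.78) ≈ 1.862.
E_I > 1: normal good (luxury).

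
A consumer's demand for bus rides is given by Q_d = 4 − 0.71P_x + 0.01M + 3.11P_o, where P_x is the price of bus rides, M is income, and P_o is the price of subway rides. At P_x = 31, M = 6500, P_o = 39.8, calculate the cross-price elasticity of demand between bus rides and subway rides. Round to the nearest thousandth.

Substituting, Q_d = 4 − 0.71(31) + 0.01(6500) + 3.11(39.8) = 4 − 22.01 + 65 + 123.778 = 170.768.
∂Q_d/∂P_o = +3.11, so E_xy = 3.11·(39.8/170.768) ≈ 0.725.
E_xy > 0: the goods are substitutes.

0.725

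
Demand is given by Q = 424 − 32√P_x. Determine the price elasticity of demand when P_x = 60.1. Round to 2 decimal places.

At P_x = 60.1, Q = 175.9226.
dQ/dP_x = −32/(2√P_x) = −32/(2·7.7524).
Point elasticity E = (dQ/dP_x)·(P_x/Q) = -2.0639 × 60.1/175.9226 ≈ -0.71.
|E| < 1, so demand is inelastic at this price.

-0.71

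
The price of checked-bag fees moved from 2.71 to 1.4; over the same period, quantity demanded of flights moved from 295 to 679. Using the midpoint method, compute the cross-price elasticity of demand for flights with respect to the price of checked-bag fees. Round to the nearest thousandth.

%ΔQ_x = (679 − 295)/[(295+679)/2] = 384/487 ≈ 0.7885.
%ΔP_y = (1.4 − 2.71)/[(2.71+1.4)/2] ≈ -0.6375.
E_xy = 0.7885/-0.6375 ≈ -1.237.
E_xy < 0, so flights and checked-bag fees are complements.

-1.237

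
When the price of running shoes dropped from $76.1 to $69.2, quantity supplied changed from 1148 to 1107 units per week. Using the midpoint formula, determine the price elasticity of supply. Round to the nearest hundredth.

%Δq = (1107 − 1148)/[(1148 + 1107)/2] = -41/1127.5 ≈ -0.0364.
%Δp = (69.2 − 76.1)/[(76.1 + 69.2)/2] = -6.9/72.65 ≈ -0.0950.
Arc elasticity E = %Δq/%Δp ≈ -0.0364/-0.0950 ≈ 0.38.
|E| < 1: supply is inelastic over this range.

0.38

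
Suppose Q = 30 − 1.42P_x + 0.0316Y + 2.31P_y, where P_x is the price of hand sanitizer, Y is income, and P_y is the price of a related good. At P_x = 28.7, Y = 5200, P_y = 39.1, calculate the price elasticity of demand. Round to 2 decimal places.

Evaluating quantity at (P_x, Y, P_y) gives Q = 30 − 1.42(28.7) + 0.0316(5200) + 2.31(39.1) = 30 − 40.754 + 164.32 + 90.321 = 243.887.
∂Q/∂P_x = −1.42, so E_p = (−1.42)·(28.7/243.887) ≈ -0.17.
|E_p| < 1: demand is inelastic.

-0.17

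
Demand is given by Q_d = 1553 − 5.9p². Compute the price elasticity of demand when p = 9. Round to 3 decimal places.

-0.889

At p = 9, Q_d = 1075.1.
dQ_d/dp = −2·5.9·p = −106.2.
Point elasticity E = (dQ_d/dp)·(p/Q_d) = -106.2 × 9/1075.1 ≈ -0.889.
|E| < 1, so demand is inelastic at this price.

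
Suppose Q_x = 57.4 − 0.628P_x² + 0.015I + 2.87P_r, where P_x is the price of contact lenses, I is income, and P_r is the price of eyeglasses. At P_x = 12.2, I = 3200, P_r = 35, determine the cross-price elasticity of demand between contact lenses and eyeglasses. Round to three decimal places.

First evaluate Q_x: 57.4 − 0.628(12.2)² + 0.015(3200) + 2.87(35) = 57.4 − 93.4715 + 48 + 100.45 = 112.3785.
∂Q_x/∂P_r = +2.87, so E_xy = 2.87·(35/112.3785) ≈ 0.894.
E_xy > 0: the goods are substitutes.

0.894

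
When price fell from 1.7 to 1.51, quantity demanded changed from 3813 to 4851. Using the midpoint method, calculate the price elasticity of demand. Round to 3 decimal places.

-2.024

%ΔQ = (4851 − 3813)/[(3813 + 4851)/2] = 1038/4332 ≈ 0.2396.
%Δp = (1.51 − 1.7)/[(1.7 + 1.51)/2] = -0.19/1.605 ≈ -0.1184.
Arc elasticity E = %ΔQ/%Δp ≈ 0.2396/-0.1184 ≈ -2.024.
|E| > 1: demand is elastic over this range.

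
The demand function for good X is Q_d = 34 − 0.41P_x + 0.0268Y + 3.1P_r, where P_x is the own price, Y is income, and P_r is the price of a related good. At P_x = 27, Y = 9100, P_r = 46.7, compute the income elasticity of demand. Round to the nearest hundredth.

Q_d = 34 − 0.41(27) + 0.0268(9100) + 3.1(46.7) = 34 − 11.07 + 243.88 + 144.77 = 411.58.
∂Q_d/∂Y = +0.0268, so E_I = 0.0268·(9100/411.58) ≈ 0.59.
E_I ∈ (0,1): normal good (necessity).

0.59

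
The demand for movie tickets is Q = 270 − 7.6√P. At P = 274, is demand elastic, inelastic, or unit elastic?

At P = 274, Q = 144.1976.
dQ/dP = −7.6/(2√P) = −7.6/(2·16.5529).
Point elasticity E = (dQ/dP)·(P/Q) = -0.2296 × 274/144.1976 ≈ -0.436.
|E| ≈ 0.436 < 1, so demand is inelastic.

inelastic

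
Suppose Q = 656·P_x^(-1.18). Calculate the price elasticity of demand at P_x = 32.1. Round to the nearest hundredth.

For a Cobb–Douglas (constant-elasticity) form Q = A·P_x^α·…, the elasticity with respect to P_x equals the exponent α at every point.
Here the exponent on P_x is -1.18, so the price elasticity of demand is -1.18.

-1.18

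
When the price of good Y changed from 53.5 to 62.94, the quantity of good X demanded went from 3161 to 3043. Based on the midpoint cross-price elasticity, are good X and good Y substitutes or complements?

complements

%ΔQ_x = (3043 − 3161)/[(3161+3043)/2] = -118/3102 ≈ -0.0380.
%ΔP_y = (62.94 − 53.5)/[(53.5+62.94)/2] ≈ 0.1621.
E_xy = -0.0380/0.1621 ≈ -0.235.
E_xy < 0, so the goods are complements.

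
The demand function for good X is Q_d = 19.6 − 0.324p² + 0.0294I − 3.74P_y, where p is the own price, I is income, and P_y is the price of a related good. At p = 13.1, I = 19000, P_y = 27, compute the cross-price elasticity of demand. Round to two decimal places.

-0.24

Evaluating quantity at (p, I, P_y) gives Q_d = 19.6 − 0.324(13.1)² + 0.0294(19000) − 3.74(27) = 19.6 − 55.6016 + 558.6 − 100.98 = 421.6184.
∂Q_d/∂P_y = −3.74, so E_xy = -3.74·(27/421.6184) ≈ -0.24.
E_xy < 0: the goods are complements.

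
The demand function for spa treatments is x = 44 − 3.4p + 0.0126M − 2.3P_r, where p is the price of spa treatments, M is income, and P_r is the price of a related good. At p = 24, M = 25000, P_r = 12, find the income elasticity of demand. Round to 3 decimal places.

Evaluating quantity at (p, M, P_r) gives x = 44 − 3.4(24) + 0.0126(25000) − 2.3(12) = 44 − 81.6 + 315 − 27.6 = 249.8.
∂x/∂M = +0.0126, so E_I = 0.0126·(25000/249.8) ≈ 1.261.
E_I > 1: normal good (luxury).

1.261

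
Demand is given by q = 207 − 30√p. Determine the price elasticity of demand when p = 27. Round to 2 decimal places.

-1.52

At p = 27, q = 51.1154.
dq/dp = −30/(2√p) = −30/(2·5.1962).
Point elasticity E = (dq/dp)·(p/q) = -2.8868 × 27/51.1154 ≈ -1.52.
|E| > 1, so demand is elastic at this price.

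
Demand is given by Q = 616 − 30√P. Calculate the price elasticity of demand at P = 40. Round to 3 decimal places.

At P = 40, Q = 426.2633.
dQ/dP = −30/(2√P) = −30/(2·6.3246).
Point elasticity E = (dQ/dP)·(P/Q) = -2.3717 × 40/426.2633 ≈ -0.223.
|E| < 1, so demand is inelastic at this price.

-0.223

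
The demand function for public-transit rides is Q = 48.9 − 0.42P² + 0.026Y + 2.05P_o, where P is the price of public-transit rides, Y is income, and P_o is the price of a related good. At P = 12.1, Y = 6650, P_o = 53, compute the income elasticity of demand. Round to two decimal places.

Substituting, Q = 48.9 − 0.42(12.1)² + 0.026(6650) + 2.05(53) = 48.9 − 61.4922 + 172.9 + 108.65 = 268.9578.
∂Q/∂Y = +0.026, so E_I = 0.026·(6650/268.9578) ≈ 0.64.
E_I ∈ (0,1): normal good (necessity).

0.64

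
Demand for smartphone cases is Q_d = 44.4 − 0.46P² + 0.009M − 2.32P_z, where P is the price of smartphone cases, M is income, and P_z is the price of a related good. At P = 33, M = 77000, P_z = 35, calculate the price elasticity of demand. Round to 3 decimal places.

-6.453

Q_d = 44.4 − 0.46(33)² + 0.009(77000) − 2.32(35) = 44.4 − 500.94 + 693 − 81.2 = 155.26.
∂Q_d/∂P = −2·0.46·P = -30.36, so E_p = -30.36·(33/155.26) ≈ -6.453.
|E_p| > 1: demand is elastic.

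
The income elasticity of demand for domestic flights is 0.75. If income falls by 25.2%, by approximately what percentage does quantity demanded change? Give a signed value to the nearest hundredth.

-18.90

%ΔQ ≈ E × %ΔI = (0.75) × (-25.2%) = -18.90%.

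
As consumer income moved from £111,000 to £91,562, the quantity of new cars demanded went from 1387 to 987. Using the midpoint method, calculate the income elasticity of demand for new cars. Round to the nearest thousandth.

%ΔQ = (987 − 1387)/[(1387+987)/2] = -400/1187 ≈ -0.3370.
%ΔI = (91,562 − 111,000)/[(111,000+91,562)/2] = -19438/101281 ≈ -0.1919.
E_I = %ΔQ/%ΔI ≈ 1.756.
E_I > 1: normal good (luxury).

1.756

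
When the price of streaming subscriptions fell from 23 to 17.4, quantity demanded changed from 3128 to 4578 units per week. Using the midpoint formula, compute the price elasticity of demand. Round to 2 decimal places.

-1.36

%ΔQ = (4578 − 3128)/[(3128 + 4578)/2] = 1450/3853 ≈ 0.3763.
%Δp = (17.4 − 23)/[(23 + 17.4)/2] = -5.6/20.2 ≈ -0.2772.
Arc elasticity E = %ΔQ/%Δp ≈ 0.3763/-0.2772 ≈ -1.36.
|E| > 1: demand is elastic over this range.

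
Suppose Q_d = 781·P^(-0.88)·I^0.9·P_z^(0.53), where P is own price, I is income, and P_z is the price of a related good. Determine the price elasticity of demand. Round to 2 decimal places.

-0.88

For a Cobb–Douglas (constant-elasticity) form Q_d = A·P^α·…, the elasticity with respect to P equals the exponent α at every point.
Here the exponent on P is -0.88, so the price elasticity of demand is -0.88.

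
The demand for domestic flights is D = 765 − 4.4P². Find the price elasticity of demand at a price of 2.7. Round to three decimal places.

At P = 2.7, D = 732.924.
dD/dP = −2·4.4·P = −23.76.
Point elasticity E = (dD/dP)·(P/D) = -23.76 × 2.7/732.924 ≈ -0.088.
|E| < 1, so demand is inelastic at this price.

-0.088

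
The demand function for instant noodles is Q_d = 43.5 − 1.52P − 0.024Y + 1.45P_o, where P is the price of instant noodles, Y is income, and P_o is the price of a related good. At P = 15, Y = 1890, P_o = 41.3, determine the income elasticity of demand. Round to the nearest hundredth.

-1.29

At the given point, Q_d = 43.5 − 1.52(15) − 0.024(1890) + 1.45(41.3) = 43.5 − 22.8 − 45.36 + 59.885 = 35.225.
∂Q_d/∂Y = −0.024, so E_I = -0.024·(1890/35.225) ≈ -1.29.
E_I < 0: inferior good.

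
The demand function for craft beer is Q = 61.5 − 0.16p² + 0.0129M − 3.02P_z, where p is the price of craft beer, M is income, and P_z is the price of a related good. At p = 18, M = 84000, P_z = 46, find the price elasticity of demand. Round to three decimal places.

-0.109

First evaluate Q: 61.5 − 0.16(18)² + 0.0129(84000) − 3.02(46) = 61.5 − 51.84 + 1083.6 − 138.92 = 954.34.
∂Q/∂p = −2·0.16·p = -5.76, so E_p = -5.76·(18/954.34) ≈ -0.109.
|E_p| < 1: demand is inelastic.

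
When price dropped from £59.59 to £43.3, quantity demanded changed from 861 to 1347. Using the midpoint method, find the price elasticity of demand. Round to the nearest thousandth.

-1.390

%ΔQ = (1347 − 861)/[(861 + 1347)/2] = 486/1104 ≈ 0.4402.
%ΔP = (43.3 − 59.59)/[(59.59 + 43.3)/2] = -16.29/51.445 ≈ -0.3166.
Arc elasticity E = %ΔQ/%ΔP ≈ 0.4402/-0.3166 ≈ -1.390.
|E| > 1: demand is elastic over this range.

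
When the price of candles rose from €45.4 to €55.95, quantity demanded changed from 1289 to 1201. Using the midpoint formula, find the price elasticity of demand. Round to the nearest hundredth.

%Δq = (1201 − 1289)/[(1289 + 1201)/2] = -88/1245 ≈ -0.0707.
%ΔP = (55.95 − 45.4)/[(45.4 + 55.95)/2] = 10.55/50.675 ≈ 0.2082.
Arc elasticity E = %Δq/%ΔP ≈ -0.0707/0.2082 ≈ -0.34.
|E| < 1: demand is inelastic over this range.

-0.34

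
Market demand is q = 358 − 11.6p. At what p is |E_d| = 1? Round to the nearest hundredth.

For linear demand q = a − bp, E = −bp/(a − bp). |E| = 1 ⇒ bp = a − bp ⇒ p = a/(2b).
p = 358/(2·11.6) ≈ 15.43.

15.43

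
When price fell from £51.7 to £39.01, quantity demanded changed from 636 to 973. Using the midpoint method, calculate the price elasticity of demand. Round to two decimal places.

-1.50

%ΔQ = (973 − 636)/[(636 + 973)/2] = 337/804.5 ≈ 0.4189.
%ΔP = (39.01 − 51.7)/[(51.7 + 39.01)/2] = -12.69/45.355 ≈ -0.2798.
Arc elasticity E = %ΔQ/%ΔP ≈ 0.4189/-0.2798 ≈ -1.50.
|E| > 1: demand is elastic over this range.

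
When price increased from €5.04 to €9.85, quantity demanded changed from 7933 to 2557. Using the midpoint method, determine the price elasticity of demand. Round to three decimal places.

-1.586

%ΔQ = (2557 − 7933)/[(7933 + 2557)/2] = -5376/5245 ≈ -1.0250.
%ΔP = (9.85 − 5.04)/[(5.04 + 9.85)/2] = 4.81/7.445 ≈ 0.6461.
Arc elasticity E = %ΔQ/%ΔP ≈ -1.0250/0.6461 ≈ -1.586.
|E| > 1: demand is elastic over this range.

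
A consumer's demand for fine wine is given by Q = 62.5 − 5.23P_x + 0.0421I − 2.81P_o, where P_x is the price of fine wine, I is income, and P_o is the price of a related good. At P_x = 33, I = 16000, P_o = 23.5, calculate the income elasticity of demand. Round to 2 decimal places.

1.35

Q = 62.5 − 5.23(33) + 0.0421(16000) − 2.81(23.5) = 62.5 − 172.59 + 673.6 − 66.035 = 497.475.
∂Q/∂I = +0.0421, so E_I = 0.0421·(16000/497.475) ≈ 1.35.
E_I > 1: normal good (luxury).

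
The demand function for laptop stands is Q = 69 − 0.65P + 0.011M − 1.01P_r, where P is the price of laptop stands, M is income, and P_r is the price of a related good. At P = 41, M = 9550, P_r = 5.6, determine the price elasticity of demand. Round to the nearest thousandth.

-0.188

Evaluating quantity at (P, M, P_r) gives Q = 69 − 0.65(41) + 0.011(9550) − 1.01(5.6) = 69 − 26.65 + 105.05 − 5.656 = 141.744.
∂Q/∂P = −0.65, so E_p = (−0.65)·(41/141.744) ≈ -0.188.
|E_p| < 1: demand is inelastic.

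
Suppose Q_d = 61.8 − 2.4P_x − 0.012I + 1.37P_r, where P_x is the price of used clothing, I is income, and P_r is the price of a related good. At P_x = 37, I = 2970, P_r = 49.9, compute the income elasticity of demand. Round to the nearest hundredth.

-6.23

Q_d = 61.8 − 2.4(37) − 0.012(2970) + 1.37(49.9) = 61.8 − 88.8 − 35.64 + 68.363 = 5.723.
∂Q_d/∂I = −0.012, so E_I = -0.012·(2970/5.723) ≈ -6.23.
E_I < 0: inferior good.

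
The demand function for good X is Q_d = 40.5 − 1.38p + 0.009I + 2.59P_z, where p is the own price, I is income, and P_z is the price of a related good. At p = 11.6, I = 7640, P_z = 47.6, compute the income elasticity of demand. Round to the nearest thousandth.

0.318

First evaluate Q_d: 40.5 − 1.38(11.6) + 0.009(7640) + 2.59(47.6) = 40.5 − 16.008 + 68.76 + 123.284 = 216.536.
∂Q_d/∂I = +0.009, so E_I = 0.009·(7640/216.536) ≈ 0.318.
E_I ∈ (0,1): normal good (necessity).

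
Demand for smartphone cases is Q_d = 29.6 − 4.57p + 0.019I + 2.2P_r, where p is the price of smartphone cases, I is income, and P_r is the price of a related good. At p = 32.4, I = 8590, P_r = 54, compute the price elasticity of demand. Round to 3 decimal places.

-0.905

Evaluating quantity at (p, I, P_r) gives Q_d = 29.6 − 4.57(32.4) + 0.019(8590) + 2.2(54) = 29.6 − 148.068 + 163.21 + 118.8 = 163.542.
∂Q_d/∂p = −4.57, so E_p = (−4.57)·(32.4/163.542) ≈ -0.905.
|E_p| < 1: demand is inelastic.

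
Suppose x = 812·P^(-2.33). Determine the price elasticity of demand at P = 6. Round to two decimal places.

For a Cobb–Douglas (constant-elasticity) form x = A·P^α·…, the elasticity with respect to P equals the exponent α at every point.
Here the exponent on P is -2.33, so the price elasticity of demand is -2.33.

-2.33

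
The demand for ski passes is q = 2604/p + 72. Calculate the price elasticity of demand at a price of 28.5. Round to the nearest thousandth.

At p = 28.5, q = 163.3684.
dq/dp = −2604/p² = −3.2059.
Point elasticity E = (dq/dp)·(p/q) = -3.2059 × 28.5/163.3684 ≈ -0.559.
|E| < 1, so demand is inelastic at this price.

-0.559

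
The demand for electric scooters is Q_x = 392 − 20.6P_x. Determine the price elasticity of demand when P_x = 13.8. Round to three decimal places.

-2.639

At P_x = 13.8, Q_x = 107.72.
dQ_x/dP_x = −20.6.
Point elasticity E = (dQ_x/dP_x)·(P_x/Q_x) = -20.6 × 13.8/107.72 ≈ -2.639.
|E| > 1, so demand is elastic at this price.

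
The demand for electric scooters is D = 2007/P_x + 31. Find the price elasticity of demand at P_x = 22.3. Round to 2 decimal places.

At P_x = 22.3, D = 121.
dD/dP_x = −2007/P_x² = −4.0359.
Point elasticity E = (dD/dP_x)·(P_x/D) = -4.0359 × 22.3/121 ≈ -0.74.
|E| < 1, so demand is inelastic at this price.

-0.74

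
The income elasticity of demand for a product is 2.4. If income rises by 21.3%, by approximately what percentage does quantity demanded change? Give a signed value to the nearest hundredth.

%ΔQ ≈ E × %ΔI = (2.4) × (21.3%) = 51.12%.

51.12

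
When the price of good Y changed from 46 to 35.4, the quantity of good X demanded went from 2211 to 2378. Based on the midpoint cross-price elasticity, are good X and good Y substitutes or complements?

complements

%ΔQ_x = (2378 − 2211)/[(2211+2378)/2] = 167/2294.5 ≈ 0.0728.
%ΔP_y = (35.4 − 46)/[(46+35.4)/2] ≈ -0.2604.
E_xy = 0.0728/-0.2604 ≈ -0.279.
E_xy < 0, so the goods are complements.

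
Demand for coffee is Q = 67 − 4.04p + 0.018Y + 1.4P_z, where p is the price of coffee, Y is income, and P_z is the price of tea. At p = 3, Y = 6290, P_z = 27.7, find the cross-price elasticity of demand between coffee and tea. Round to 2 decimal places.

Q = 67 − 4.04(3) + 0.018(6290) + 1.4(27.7) = 67 − 12.12 + 113.22 + 38.78 = 206.88.
∂Q/∂P_z = +1.4, so E_xy = 1.4·(27.7/206.88) ≈ 0.19.
E_xy > 0: the goods are substitutes.

0.19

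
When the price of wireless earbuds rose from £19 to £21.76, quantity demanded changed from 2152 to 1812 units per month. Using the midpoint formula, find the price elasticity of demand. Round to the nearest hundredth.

-1.27

%ΔQ = (1812 − 2152)/[(2152 + 1812)/2] = -340/1982 ≈ -0.1715.
%ΔP = (21.76 − 19)/[(19 + 21.76)/2] = 2.76/20.38 ≈ 0.1354.
Arc elasticity E = %ΔQ/%ΔP ≈ -0.1715/0.1354 ≈ -1.27.
|E| > 1: demand is elastic over this range.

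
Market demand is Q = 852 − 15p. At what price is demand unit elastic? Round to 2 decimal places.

For linear demand Q = a − bp, E = −bp/(a − bp). |E| = 1 ⇒ bp = a − bp ⇒ p = a/(2b).
p = 852/(2·15) = 28.40.

28.40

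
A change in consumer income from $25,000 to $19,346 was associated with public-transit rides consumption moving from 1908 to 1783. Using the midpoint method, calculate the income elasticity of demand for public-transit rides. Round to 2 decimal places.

%ΔQ = (1783 − 1908)/[(1908+1783)/2] = -125/1845.5 ≈ -0.0677.
%ΔI = (19,346 − 25,000)/[(25,000+19,346)/2] = -5654/22173 ≈ -0.2550.
E_I = %ΔQ/%ΔI ≈ 0.27.
E_I ∈ (0,1): normal good (necessity).

0.27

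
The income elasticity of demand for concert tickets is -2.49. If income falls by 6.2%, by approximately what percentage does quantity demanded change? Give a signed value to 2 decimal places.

15.44

%ΔQ ≈ E × %ΔI = (-2.49) × (-6.2%) ≈ 15.44%.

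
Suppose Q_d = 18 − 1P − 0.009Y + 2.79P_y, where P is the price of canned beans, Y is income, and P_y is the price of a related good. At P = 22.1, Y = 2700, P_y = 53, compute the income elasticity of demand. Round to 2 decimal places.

Q_d = 18 − 1(22.1) − 0.009(2700) + 2.79(53) = 18 − 22.1 − 24.3 + 147.87 = 119.47.
∂Q_d/∂Y = −0.009, so E_I = -0.009·(2700/119.47) ≈ -0.20.
E_I < 0: inferior good.

-0.20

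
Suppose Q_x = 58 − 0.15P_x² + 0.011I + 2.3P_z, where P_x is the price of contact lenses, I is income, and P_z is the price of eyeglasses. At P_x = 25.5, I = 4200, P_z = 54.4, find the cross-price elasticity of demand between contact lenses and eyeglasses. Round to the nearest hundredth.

Evaluating quantity at (P_x, I, P_z) gives Q_x = 58 − 0.15(25.5)² + 0.011(4200) + 2.3(54.4) = 58 − 97.5375 + 46.2 + 125.12 = 131.7825.
∂Q_x/∂P_z = +2.3, so E_xy = 2.3·(54.4/131.7825) ≈ 0.95.
E_xy > 0: the goods are substitutes.

0.95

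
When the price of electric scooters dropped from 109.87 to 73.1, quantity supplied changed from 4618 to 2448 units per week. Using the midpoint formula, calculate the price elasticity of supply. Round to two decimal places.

%Δq = (2448 − 4618)/[(4618 + 2448)/2] = -2170/3533 ≈ -0.6142.
%ΔP = (73.1 − 109.87)/[(109.87 + 73.1)/2] = -36.77/91.485 ≈ -0.4019.
Arc elasticity E = %Δq/%ΔP ≈ -0.6142/-0.4019 ≈ 1.53.
|E| > 1: supply is elastic over this range.

1.53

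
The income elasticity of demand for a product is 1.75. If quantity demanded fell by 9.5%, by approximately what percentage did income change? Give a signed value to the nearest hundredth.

%ΔQ ≈ E × %ΔI ⇒ %ΔI = %ΔQ / E = (-9.5%)/(1.75) ≈ -5.43%.

-5.43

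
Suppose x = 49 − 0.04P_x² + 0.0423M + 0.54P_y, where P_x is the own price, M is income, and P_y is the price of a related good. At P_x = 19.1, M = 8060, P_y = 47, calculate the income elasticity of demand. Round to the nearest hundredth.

0.85

Evaluating quantity at (P_x, M, P_y) gives x = 49 − 0.04(19.1)² + 0.0423(8060) + 0.54(47) = 49 − 14.5924 + 340.938 + 25.38 = 400.7256.
∂x/∂M = +0.0423, so E_I = 0.0423·(8060/400.7256) ≈ 0.85.
E_I ∈ (0,1): normal good (necessity).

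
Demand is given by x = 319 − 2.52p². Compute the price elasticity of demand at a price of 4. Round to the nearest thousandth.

-0.289

At p = 4, x = 278.68.
dx/dp = −2·2.52·p = −20.16.
Point elasticity E = (dx/dp)·(p/x) = -20.16 × 4/278.68 ≈ -0.289.
|E| < 1, so demand is inelastic at this price.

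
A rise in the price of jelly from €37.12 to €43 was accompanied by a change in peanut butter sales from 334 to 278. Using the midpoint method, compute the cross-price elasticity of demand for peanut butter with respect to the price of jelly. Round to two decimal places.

-1.25

%ΔQ_x = (278 − 334)/[(334+278)/2] = -56/306 ≈ -0.1830.
%ΔP_y = (43 − 37.12)/[(37.12+43)/2] ≈ 0.1468.
E_xy = -0.1830/0.1468 ≈ -1.25.
E_xy < 0, so peanut butter and jelly are complements.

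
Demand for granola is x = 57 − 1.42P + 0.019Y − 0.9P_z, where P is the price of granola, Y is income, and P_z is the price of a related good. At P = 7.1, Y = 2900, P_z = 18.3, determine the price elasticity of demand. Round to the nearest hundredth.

x = 57 − 1.42(7.1) + 0.019(2900) − 0.9(18.3) = 57 − 10.082 + 55.1 − 16.47 = 85.548.
∂x/∂P = −1.42, so E_p = (−1.42)·(7.1/85.548) ≈ -0.12.
|E_p| < 1: demand is inelastic.

-0.12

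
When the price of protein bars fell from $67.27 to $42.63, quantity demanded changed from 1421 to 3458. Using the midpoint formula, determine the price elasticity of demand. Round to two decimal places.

%Δq = (3458 − 1421)/[(1421 + 3458)/2] = 2037/2439.5 ≈ 0.8350.
%Δp = (42.63 − 67.27)/[(67.27 + 42.63)/2] = -24.64/54.95 ≈ -0.4484.
Arc elasticity E = %Δq/%Δp ≈ 0.8350/-0.4484 ≈ -1.86.
|E| > 1: demand is elastic over this range.

-1.86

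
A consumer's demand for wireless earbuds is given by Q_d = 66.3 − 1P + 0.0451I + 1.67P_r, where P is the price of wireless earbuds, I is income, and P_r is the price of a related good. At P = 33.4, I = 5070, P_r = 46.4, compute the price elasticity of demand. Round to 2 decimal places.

Substituting, Q_d = 66.3 − 1(33.4) + 0.0451(5070) + 1.67(46.4) = 66.3 − 33.4 + 228.657 + 77.488 = 339.045.
∂Q_d/∂P = −1, so E_p = (−1)·(33.4/339.045) ≈ -0.10.
|E_p| < 1: demand is inelastic.

-0.10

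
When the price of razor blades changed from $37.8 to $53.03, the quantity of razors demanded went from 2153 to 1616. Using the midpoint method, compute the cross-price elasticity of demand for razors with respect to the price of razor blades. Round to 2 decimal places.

-0.85

%ΔQ_x = (1616 − 2153)/[(2153+1616)/2] = -537/1884.5 ≈ -0.2850.
%ΔP_y = (53.03 − 37.8)/[(37.8+53.03)/2] ≈ 0.3354.
E_xy = -0.2850/0.3354 ≈ -0.85.
E_xy < 0, so razors and razor blades are complements.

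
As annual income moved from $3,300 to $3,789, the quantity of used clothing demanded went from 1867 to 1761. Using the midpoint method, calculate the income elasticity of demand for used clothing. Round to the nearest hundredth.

-0.42

%ΔQ = (1761 − 1867)/[(1867+1761)/2] = -106/1814 ≈ -0.0584.
%ΔM = (3,789 − 3,300)/[(3,300+3,789)/2] = 489/3544.5 ≈ 0.1380.
E_I = %ΔQ/%ΔM ≈ -0.42.
E_I < 0: inferior good.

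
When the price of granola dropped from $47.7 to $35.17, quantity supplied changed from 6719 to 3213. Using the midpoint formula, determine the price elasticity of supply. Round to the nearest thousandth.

%ΔQ = (3213 − 6719)/[(6719 + 3213)/2] = -3506/4966 ≈ -0.7060.
%Δp = (35.17 − 47.7)/[(47.7 + 35.17)/2] = -12.53/41.435 ≈ -0.3024.
Arc elasticity E = %ΔQ/%Δp ≈ -0.7060/-0.3024 ≈ 2.335.
|E| > 1: supply is elastic over this range.

2.335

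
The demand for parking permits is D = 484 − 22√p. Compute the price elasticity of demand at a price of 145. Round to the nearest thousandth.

At p = 145, D = 219.0849.
dD/dp = −22/(2√p) = −22/(2·12.0416).
Point elasticity E = (dD/dp)·(p/D) = -0.9135 × 145/219.0849 ≈ -0.605.
|E| < 1, so demand is inelastic at this price.

-0.605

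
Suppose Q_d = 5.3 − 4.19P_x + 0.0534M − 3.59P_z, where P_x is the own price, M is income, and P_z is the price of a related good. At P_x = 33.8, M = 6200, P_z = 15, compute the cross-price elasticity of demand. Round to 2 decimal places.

-0.38

Evaluating quantity at (P_x, M, P_z) gives Q_d = 5.3 − 4.19(33.8) + 0.0534(6200) − 3.59(15) = 5.3 − 141.622 + 331.08 − 53.85 = 140.908.
∂Q_d/∂P_z = −3.59, so E_xy = -3.59·(15/140.908) ≈ -0.38.
E_xy < 0: the goods are complements.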